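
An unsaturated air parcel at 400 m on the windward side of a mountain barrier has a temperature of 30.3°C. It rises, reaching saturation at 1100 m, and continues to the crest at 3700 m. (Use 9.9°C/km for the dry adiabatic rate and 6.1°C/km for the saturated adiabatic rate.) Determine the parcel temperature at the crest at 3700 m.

7.51°C

400–1100 m, dry: Δz = 0.7 km ⇒ ΔT = -6.93°C; T = 23.37°C
1100–3700 m, saturated: Δz = 2.6 km ⇒ ΔT = -15.86°C; T = 7.51°C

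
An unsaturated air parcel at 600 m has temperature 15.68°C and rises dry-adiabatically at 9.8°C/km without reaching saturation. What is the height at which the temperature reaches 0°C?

2200 m

Height above start = (15.68 − 0) / 9.8 = 1.6 km
Altitude = 600 m + 1600 m = 2200 m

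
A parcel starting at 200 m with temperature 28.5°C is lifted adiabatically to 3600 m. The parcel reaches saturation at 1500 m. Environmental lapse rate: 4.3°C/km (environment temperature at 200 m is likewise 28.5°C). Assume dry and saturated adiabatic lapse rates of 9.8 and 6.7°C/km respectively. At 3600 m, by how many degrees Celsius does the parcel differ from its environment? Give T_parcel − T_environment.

-12.19°C (parcel cooler than environment)

Parcel:
  Dry to 1500 m: -9.8 × 1.3 km = -12.74°C, so T = 15.76°C.
  Saturated to 3600 m: -6.7 × 2.1 km = -14.07°C, so T = 1.69°C.
Environment:
  Environment to 3600 m: -4.3 × 3.4 km = -14.62°C, so T = 13.88°C.
T_parcel − T_env = 1.69 − 13.88 = -12.19°C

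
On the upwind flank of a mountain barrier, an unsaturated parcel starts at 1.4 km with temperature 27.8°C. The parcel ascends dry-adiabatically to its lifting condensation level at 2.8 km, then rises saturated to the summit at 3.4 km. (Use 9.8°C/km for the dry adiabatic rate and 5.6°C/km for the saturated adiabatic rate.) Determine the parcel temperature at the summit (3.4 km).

Dry to 2800 m: -9.8 × 1.4 km = -13.72°C, so T = 14.08°C.
Saturated to 3400 m: -5.6 × 0.6 km = -3.36°C, so T = 10.72°C.

10.72°C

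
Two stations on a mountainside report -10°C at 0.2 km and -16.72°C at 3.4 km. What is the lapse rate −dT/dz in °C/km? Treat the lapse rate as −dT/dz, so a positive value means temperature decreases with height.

Γ = −ΔT/Δz = (-10 − (-16.72)) / (3400 − 200) m
  = 6.72°C / 3.2 km = 2.1°C/km

2.1°C/km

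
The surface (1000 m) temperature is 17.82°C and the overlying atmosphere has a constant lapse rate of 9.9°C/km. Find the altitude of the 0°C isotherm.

Height above start = (17.82 − 0) / 9.9 = 1.8 km
Altitude = 1000 m + 1800 m = 2800 m

2800 m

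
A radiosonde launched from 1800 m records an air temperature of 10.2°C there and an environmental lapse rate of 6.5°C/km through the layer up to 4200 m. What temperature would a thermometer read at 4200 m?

From 1800 m to 4200 m (environmental): cools by 6.5 × 2.4 = 15.6°C, giving -5.4°C.

-5.4°C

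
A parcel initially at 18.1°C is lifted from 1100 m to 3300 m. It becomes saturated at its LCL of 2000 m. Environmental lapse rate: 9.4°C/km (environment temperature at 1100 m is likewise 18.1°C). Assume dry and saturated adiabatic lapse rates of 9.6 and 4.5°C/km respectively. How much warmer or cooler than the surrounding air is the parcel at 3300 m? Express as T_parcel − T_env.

+6.19°C (parcel warmer than environment)

Parcel:
  1100–2000 m, dry: Δz = 0.9 km ⇒ ΔT = -8.64°C; T = 9.46°C
  2000–3300 m, saturated: Δz = 1.3 km ⇒ ΔT = -5.85°C; T = 3.61°C
Environment:
  1100–3300 m, environment: Δz = 2.2 km ⇒ ΔT = -20.68°C; T = -2.58°C
T_parcel − T_env = 3.61 − (-2.58) = +6.19°C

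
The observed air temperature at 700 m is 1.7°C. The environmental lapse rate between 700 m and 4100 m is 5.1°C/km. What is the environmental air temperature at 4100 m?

-15.64°C

700–4100 m, environmental: Δz = 3.4 km ⇒ ΔT = -17.34°C; T = -15.64°C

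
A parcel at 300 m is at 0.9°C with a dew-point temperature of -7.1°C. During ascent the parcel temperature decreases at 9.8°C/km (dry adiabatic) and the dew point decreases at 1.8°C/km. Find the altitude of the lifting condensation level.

1300 m

T and T_d converge at 9.8 − 1.8 = 8°C per km
Height above start = (0.9 − (-7.1)) / 8 = 1 km
LCL altitude = 300 m + 1000 m = 1300 m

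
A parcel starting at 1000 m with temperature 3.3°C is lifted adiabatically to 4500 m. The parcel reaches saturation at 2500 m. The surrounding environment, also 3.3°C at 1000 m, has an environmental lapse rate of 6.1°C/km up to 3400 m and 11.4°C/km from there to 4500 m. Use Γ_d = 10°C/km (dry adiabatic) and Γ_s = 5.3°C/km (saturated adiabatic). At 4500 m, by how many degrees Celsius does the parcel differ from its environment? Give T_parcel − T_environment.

+1.58°C (parcel warmer than environment)

Parcel:
  From 1000 m to 2500 m (dry): cools by 10 × 1.5 = 15°C, giving -11.7°C.
  From 2500 m to 4500 m (saturated): cools by 5.3 × 2 = 10.6°C, giving -22.3°C.
Environment:
  From 1000 m to 3400 m (environment, lower layer): cools by 6.1 × 2.4 = 14.64°C, giving -11.34°C.
  From 3400 m to 4500 m (environment, upper layer): cools by 11.4 × 1.1 = 12.54°C, giving -23.88°C.
T_parcel − T_env = -22.3 − (-23.88) = +1.58°C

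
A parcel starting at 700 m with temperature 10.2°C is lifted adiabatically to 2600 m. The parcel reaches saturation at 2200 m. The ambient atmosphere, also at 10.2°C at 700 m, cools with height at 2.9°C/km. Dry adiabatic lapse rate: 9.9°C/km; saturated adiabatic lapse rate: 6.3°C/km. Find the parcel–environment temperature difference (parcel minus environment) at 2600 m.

Parcel:
  700 → 2200 m (dry, 9.9°C/km): ΔT = -9.9 × 1.5 = -14.85°C → T = -4.65°C
  2200 → 2600 m (saturated, 6.3°C/km): ΔT = -6.3 × 0.4 = -2.52°C → T = -7.17°C
Environment:
  700 → 2600 m (environment, 2.9°C/km): ΔT = -2.9 × 1.9 = -5.51°C → T = 4.69°C
T_parcel − T_env = -7.17 − 4.69 = -11.86°C

-11.86°C (parcel cooler than environment)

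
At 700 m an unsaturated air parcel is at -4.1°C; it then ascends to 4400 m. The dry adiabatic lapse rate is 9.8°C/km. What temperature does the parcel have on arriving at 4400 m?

-40.36°C

700 → 4400 m (dry adiabatic, 9.8°C/km): ΔT = -9.8 × 3.7 = -36.26°C → T = -40.36°C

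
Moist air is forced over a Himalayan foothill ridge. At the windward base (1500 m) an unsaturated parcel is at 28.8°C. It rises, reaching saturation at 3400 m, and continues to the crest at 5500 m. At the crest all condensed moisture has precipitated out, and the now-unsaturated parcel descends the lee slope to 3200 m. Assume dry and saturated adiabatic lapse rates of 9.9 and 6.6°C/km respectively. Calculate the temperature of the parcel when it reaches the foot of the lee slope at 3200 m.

18.9°C

From 1500 m to 3400 m (dry): cools by 9.9 × 1.9 = 18.81°C, giving 9.99°C.
From 3400 m to 5500 m (saturated): cools by 6.6 × 2.1 = 13.86°C, giving -3.87°C.
From 5500 m to 3200 m (dry descent): warms by 9.9 × 2.3 = 22.77°C, giving 18.9°C.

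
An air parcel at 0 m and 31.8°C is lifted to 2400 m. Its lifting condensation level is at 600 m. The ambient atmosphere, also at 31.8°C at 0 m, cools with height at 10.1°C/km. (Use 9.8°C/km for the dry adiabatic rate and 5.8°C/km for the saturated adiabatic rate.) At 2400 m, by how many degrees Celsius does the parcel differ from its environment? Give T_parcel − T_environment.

+7.92°C (parcel warmer than environment)

Parcel:
  Dry to 600 m: -9.8 × 0.6 km = -5.88°C, so T = 25.92°C.
  Saturated to 2400 m: -5.8 × 1.8 km = -10.44°C, so T = 15.48°C.
Environment:
  Environment to 2400 m: -10.1 × 2.4 km = -24.24°C, so T = 7.56°C.
T_parcel − T_env = 15.48 − 7.56 = +7.92°C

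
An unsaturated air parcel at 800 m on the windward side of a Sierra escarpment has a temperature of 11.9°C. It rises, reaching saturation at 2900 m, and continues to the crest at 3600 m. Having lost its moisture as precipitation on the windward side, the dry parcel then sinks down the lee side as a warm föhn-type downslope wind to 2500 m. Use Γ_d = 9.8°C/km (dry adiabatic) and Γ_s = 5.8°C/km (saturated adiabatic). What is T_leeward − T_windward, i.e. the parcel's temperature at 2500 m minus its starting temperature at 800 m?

-13.86°C

800 → 2900 m (dry, 9.8°C/km): ΔT = -9.8 × 2.1 = -20.58°C → T = -8.68°C
2900 → 3600 m (saturated, 5.8°C/km): ΔT = -5.8 × 0.7 = -4.06°C → T = -12.74°C
3600 → 2500 m (dry descent, 9.8°C/km): ΔT = +9.8 × 1.1 = +10.78°C → T = -1.96°C
Net change vs windward start: -1.96 − 11.9 = -13.86°C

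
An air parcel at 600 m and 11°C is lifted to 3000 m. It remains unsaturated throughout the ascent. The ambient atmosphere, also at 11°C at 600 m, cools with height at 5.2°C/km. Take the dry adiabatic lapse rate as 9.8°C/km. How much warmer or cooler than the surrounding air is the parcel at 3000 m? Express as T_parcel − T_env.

-11.04°C (parcel cooler than environment)

Parcel:
  Dry to 3000 m: -9.8 × 2.4 km = -23.52°C, so T = -12.52°C.
Environment:
  Environment to 3000 m: -5.2 × 2.4 km = -12.48°C, so T = -1.48°C.
T_parcel − T_env = -12.52 − (-1.48) = -11.04°C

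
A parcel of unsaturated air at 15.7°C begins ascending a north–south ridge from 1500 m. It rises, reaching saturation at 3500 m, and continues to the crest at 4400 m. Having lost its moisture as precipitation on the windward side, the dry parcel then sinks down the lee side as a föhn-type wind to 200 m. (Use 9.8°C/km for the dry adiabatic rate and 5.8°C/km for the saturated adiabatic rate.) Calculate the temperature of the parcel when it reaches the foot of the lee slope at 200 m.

32.04°C

1500 → 3500 m (dry, 9.8°C/km): ΔT = -9.8 × 2 = -19.6°C → T = -3.9°C
3500 → 4400 m (saturated, 5.8°C/km): ΔT = -5.8 × 0.9 = -5.22°C → T = -9.12°C
4400 → 200 m (dry descent, 9.8°C/km): ΔT = +9.8 × 4.2 = +41.16°C → T = 32.04°C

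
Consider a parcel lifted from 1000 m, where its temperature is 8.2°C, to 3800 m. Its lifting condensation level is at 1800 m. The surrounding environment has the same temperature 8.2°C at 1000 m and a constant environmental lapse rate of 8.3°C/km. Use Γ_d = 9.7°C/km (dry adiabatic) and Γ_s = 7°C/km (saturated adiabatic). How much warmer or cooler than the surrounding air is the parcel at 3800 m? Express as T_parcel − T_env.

Parcel:
  1000 → 1800 m (dry, 9.7°C/km): ΔT = -9.7 × 0.8 = -7.76°C → T = 0.44°C
  1800 → 3800 m (saturated, 7°C/km): ΔT = -7 × 2 = -14°C → T = -13.56°C
Environment:
  1000 → 3800 m (environment, 8.3°C/km): ΔT = -8.3 × 2.8 = -23.24°C → T = -15.04°C
T_parcel − T_env = -13.56 − (-15.04) = +1.48°C

+1.48°C (parcel warmer than environment)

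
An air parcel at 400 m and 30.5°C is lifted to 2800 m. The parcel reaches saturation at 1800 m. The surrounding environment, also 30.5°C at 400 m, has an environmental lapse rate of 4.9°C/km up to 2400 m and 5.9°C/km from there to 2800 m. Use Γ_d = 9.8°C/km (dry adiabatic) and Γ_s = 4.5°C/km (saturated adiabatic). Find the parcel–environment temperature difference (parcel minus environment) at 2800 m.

-6.06°C (parcel cooler than environment)

Parcel:
  400–1800 m, dry: Δz = 1.4 km ⇒ ΔT = -13.72°C; T = 16.78°C
  1800–2800 m, saturated: Δz = 1 km ⇒ ΔT = -4.5°C; T = 12.28°C
Environment:
  400–2400 m, environment, lower layer: Δz = 2 km ⇒ ΔT = -9.8°C; T = 20.7°C
  2400–2800 m, environment, upper layer: Δz = 0.4 km ⇒ ΔT = -2.36°C; T = 18.34°C
T_parcel − T_env = 12.28 − 18.34 = -6.06°C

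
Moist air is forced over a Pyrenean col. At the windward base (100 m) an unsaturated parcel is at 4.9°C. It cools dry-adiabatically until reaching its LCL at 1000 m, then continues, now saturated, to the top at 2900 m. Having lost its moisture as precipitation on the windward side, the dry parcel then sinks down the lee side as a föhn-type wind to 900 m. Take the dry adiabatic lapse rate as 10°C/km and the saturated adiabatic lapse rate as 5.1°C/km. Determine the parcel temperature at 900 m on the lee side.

100–1000 m, dry: Δz = 0.9 km ⇒ ΔT = -9°C; T = -4.1°C
1000–2900 m, saturated: Δz = 1.9 km ⇒ ΔT = -9.69°C; T = -13.79°C
2900–900 m, dry descent: Δz = 2 km ⇒ ΔT = +20°C; T = 6.21°C

6.21°C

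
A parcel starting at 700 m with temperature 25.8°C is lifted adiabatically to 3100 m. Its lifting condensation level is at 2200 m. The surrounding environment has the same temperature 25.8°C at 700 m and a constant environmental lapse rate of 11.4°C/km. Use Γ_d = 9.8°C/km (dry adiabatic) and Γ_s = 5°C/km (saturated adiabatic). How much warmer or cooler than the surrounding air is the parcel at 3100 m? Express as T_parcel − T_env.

+8.16°C (parcel warmer than environment)

Parcel:
  From 700 m to 2200 m (dry): cools by 9.8 × 1.5 = 14.7°C, giving 11.1°C.
  From 2200 m to 3100 m (saturated): cools by 5 × 0.9 = 4.5°C, giving 6.6°C.
Environment:
  From 700 m to 3100 m (environment): cools by 11.4 × 2.4 = 27.36°C, giving -1.56°C.
T_parcel − T_env = 6.6 − (-1.56) = +8.16°C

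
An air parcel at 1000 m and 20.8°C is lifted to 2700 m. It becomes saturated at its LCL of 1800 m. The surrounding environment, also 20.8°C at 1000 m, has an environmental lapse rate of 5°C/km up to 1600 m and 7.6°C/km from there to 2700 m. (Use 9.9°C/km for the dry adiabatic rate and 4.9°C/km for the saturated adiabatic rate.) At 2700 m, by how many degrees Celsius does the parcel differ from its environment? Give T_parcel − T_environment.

-0.97°C (parcel cooler than environment)

Parcel:
  Dry to 1800 m: -9.9 × 0.8 km = -7.92°C, so T = 12.88°C.
  Saturated to 2700 m: -4.9 × 0.9 km = -4.41°C, so T = 8.47°C.
Environment:
  Environment, lower layer to 1600 m: -5 × 0.6 km = -3°C, so T = 17.8°C.
  Environment, upper layer to 2700 m: -7.6 × 1.1 km = -8.36°C, so T = 9.44°C.
T_parcel − T_env = 8.47 − 9.44 = -0.97°C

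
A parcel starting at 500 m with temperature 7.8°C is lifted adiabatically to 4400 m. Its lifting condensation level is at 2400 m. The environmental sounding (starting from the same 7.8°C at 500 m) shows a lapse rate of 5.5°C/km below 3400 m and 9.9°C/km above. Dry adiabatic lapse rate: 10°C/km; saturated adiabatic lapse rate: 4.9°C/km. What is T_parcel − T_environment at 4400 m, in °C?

Parcel:
  From 500 m to 2400 m (dry): cools by 10 × 1.9 = 19°C, giving -11.2°C.
  From 2400 m to 4400 m (saturated): cools by 4.9 × 2 = 9.8°C, giving -21°C.
Environment:
  From 500 m to 3400 m (environment, lower layer): cools by 5.5 × 2.9 = 15.95°C, giving -8.15°C.
  From 3400 m to 4400 m (environment, upper layer): cools by 9.9 × 1 = 9.9°C, giving -18.05°C.
T_parcel − T_env = -21 − (-18.05) = -2.95°C

-2.95°C (parcel cooler than environment)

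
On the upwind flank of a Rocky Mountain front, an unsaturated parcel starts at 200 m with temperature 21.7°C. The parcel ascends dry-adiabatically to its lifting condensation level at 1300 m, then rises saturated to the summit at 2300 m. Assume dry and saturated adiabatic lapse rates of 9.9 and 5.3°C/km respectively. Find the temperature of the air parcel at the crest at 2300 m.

From 200 m to 1300 m (dry): cools by 9.9 × 1.1 = 10.89°C, giving 10.81°C.
From 1300 m to 2300 m (saturated): cools by 5.3 × 1 = 5.3°C, giving 5.51°C.

5.51°C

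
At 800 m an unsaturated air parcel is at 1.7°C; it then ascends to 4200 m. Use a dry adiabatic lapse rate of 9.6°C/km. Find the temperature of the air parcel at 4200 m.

Dry adiabatic to 4200 m: -9.6 × 3.4 km = -32.64°C, so T = -30.94°C.

-30.94°C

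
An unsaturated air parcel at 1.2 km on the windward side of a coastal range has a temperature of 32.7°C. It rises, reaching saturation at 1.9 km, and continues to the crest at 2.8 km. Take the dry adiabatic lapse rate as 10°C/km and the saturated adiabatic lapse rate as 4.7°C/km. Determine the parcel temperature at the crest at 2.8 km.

21.47°C

1200 → 1900 m (dry, 10°C/km): ΔT = -10 × 0.7 = -7°C → T = 25.7°C
1900 → 2800 m (saturated, 4.7°C/km): ΔT = -4.7 × 0.9 = -4.23°C → T = 21.47°C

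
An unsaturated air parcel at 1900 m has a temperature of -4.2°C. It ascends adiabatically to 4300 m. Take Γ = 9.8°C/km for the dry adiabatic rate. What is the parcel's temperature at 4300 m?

-27.72°C

1900 → 4300 m (dry adiabatic, 9.8°C/km): ΔT = -9.8 × 2.4 = -23.52°C → T = -27.72°C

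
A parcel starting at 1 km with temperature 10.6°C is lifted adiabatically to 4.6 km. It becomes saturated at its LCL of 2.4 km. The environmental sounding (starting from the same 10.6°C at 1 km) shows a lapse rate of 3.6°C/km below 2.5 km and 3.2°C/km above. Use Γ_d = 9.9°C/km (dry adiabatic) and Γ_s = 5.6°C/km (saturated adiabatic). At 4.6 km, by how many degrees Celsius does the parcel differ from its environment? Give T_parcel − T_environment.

Parcel:
  Dry to 2400 m: -9.9 × 1.4 km = -13.86°C, so T = -3.26°C.
  Saturated to 4600 m: -5.6 × 2.2 km = -12.32°C, so T = -15.58°C.
Environment:
  Environment, lower layer to 2500 m: -3.6 × 1.5 km = -5.4°C, so T = 5.2°C.
  Environment, upper layer to 4600 m: -3.2 × 2.1 km = -6.72°C, so T = -1.52°C.
T_parcel − T_env = -15.58 − (-1.52) = -14.06°C

-14.06°C (parcel cooler than environment)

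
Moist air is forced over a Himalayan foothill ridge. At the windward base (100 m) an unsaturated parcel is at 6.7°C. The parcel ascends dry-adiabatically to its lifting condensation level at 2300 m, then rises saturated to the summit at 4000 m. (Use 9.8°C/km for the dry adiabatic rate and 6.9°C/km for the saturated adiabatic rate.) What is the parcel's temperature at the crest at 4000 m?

From 100 m to 2300 m (dry): cools by 9.8 × 2.2 = 21.56°C, giving -14.86°C.
From 2300 m to 4000 m (saturated): cools by 6.9 × 1.7 = 11.73°C, giving -26.59°C.

-26.59°C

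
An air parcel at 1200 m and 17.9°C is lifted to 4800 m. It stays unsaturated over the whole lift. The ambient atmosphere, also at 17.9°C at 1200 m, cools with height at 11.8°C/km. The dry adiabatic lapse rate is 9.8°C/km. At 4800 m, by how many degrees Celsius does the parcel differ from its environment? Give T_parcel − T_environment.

Parcel:
  Dry to 4800 m: -9.8 × 3.6 km = -35.28°C, so T = -17.38°C.
Environment:
  Environment to 4800 m: -11.8 × 3.6 km = -42.48°C, so T = -24.58°C.
T_parcel − T_env = -17.38 − (-24.58) = +7.2°C

+7.2°C (parcel warmer than environment)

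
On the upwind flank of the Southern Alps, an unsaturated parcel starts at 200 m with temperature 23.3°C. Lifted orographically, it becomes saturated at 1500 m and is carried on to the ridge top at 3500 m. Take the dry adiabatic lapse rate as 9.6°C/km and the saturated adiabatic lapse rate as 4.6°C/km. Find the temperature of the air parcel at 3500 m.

1.62°C

200–1500 m, dry: Δz = 1.3 km ⇒ ΔT = -12.48°C; T = 10.82°C
1500–3500 m, saturated: Δz = 2 km ⇒ ΔT = -9.2°C; T = 1.62°C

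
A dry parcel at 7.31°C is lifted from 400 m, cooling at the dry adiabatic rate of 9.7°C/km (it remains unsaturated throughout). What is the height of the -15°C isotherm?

2700 m

Height above start = (7.31 − (-15)) / 9.7 = 2.3 km
Altitude = 400 m + 2300 m = 2700 m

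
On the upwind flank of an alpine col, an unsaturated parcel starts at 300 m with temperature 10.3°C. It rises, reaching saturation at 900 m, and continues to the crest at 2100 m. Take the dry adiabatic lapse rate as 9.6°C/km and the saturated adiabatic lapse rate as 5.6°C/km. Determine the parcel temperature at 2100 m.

300–900 m, dry: Δz = 0.6 km ⇒ ΔT = -5.76°C; T = 4.54°C
900–2100 m, saturated: Δz = 1.2 km ⇒ ΔT = -6.72°C; T = -2.18°C

-2.18°C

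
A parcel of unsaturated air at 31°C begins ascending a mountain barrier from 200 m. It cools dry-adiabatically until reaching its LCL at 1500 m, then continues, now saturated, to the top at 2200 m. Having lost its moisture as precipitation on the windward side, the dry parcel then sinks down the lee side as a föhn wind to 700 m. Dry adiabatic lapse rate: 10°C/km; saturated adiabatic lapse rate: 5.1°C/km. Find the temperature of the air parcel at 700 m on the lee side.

From 200 m to 1500 m (dry): cools by 10 × 1.3 = 13°C, giving 18°C.
From 1500 m to 2200 m (saturated): cools by 5.1 × 0.7 = 3.57°C, giving 14.43°C.
From 2200 m to 700 m (dry descent): warms by 10 × 1.5 = 15°C, giving 29.43°C.

29.43°C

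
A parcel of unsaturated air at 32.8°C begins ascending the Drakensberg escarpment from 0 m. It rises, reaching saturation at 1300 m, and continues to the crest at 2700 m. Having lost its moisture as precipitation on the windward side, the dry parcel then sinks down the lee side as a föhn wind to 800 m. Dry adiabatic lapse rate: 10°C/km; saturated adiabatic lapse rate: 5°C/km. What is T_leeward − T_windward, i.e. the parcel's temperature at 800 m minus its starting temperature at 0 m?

Dry to 1300 m: -10 × 1.3 km = -13°C, so T = 19.8°C.
Saturated to 2700 m: -5 × 1.4 km = -7°C, so T = 12.8°C.
Dry descent to 800 m: +10 × 1.9 km = +19°C, so T = 31.8°C.
Net change vs windward start: 31.8 − 32.8 = -1°C

-1°C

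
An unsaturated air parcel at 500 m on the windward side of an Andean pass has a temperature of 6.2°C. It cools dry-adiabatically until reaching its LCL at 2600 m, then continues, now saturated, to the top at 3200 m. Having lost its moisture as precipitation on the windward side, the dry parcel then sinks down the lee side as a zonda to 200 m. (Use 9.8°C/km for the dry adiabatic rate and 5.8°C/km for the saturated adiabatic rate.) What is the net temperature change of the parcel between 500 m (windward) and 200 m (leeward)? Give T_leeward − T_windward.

+5.34°C

From 500 m to 2600 m (dry): cools by 9.8 × 2.1 = 20.58°C, giving -14.38°C.
From 2600 m to 3200 m (saturated): cools by 5.8 × 0.6 = 3.48°C, giving -17.86°C.
From 3200 m to 200 m (dry descent): warms by 9.8 × 3 = 29.4°C, giving 11.54°C.
Net change vs windward start: 11.54 − 6.2 = +5.34°C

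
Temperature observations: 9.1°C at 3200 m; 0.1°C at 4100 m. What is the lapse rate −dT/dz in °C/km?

10°C/km

Γ = −ΔT/Δz = (9.1 − 0.1) / (4100 − 3200) m
  = 9°C / 0.9 km = 10°C/km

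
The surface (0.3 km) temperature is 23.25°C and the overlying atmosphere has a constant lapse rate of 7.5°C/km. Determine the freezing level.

Height above start = (23.25 − 0) / 7.5 = 3.1 km
Altitude = 300 m + 3100 m = 3400 m

3.4 km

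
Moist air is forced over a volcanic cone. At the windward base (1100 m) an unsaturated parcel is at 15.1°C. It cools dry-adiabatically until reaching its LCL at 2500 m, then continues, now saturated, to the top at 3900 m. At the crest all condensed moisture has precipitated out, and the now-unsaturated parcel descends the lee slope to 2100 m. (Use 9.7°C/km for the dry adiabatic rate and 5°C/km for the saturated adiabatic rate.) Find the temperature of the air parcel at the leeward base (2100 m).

1100 → 2500 m (dry, 9.7°C/km): ΔT = -9.7 × 1.4 = -13.58°C → T = 1.52°C
2500 → 3900 m (saturated, 5°C/km): ΔT = -5 × 1.4 = -7°C → T = -5.48°C
3900 → 2100 m (dry descent, 9.7°C/km): ΔT = +9.7 × 1.8 = +17.46°C → T = 11.98°C

11.98°C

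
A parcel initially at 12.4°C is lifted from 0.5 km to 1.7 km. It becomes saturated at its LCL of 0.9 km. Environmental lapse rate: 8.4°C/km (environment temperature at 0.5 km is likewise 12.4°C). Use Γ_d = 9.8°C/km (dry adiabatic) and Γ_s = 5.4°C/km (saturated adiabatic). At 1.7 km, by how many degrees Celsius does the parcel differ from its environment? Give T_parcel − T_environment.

+1.84°C (parcel warmer than environment)

Parcel:
  Dry to 900 m: -9.8 × 0.4 km = -3.92°C, so T = 8.48°C.
  Saturated to 1700 m: -5.4 × 0.8 km = -4.32°C, so T = 4.16°C.
Environment:
  Environment to 1700 m: -8.4 × 1.2 km = -10.08°C, so T = 2.32°C.
T_parcel − T_env = 4.16 − 2.32 = +1.84°C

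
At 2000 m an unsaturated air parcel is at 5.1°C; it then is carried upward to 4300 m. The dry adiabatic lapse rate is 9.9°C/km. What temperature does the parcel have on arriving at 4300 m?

Dry adiabatic to 4300 m: -9.9 × 2.3 km = -22.77°C, so T = -17.67°C.

-17.67°C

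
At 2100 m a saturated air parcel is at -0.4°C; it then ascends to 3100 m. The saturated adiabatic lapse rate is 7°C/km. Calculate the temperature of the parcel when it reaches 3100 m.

From 2100 m to 3100 m (saturated adiabatic): cools by 7 × 1 = 7°C, giving -7.4°C.

-7.4°C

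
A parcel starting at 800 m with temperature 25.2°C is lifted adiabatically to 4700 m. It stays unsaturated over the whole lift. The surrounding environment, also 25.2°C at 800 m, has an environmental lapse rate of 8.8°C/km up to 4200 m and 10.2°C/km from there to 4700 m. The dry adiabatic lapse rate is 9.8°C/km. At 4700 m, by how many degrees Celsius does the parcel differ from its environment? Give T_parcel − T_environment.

-3.2°C (parcel cooler than environment)

Parcel:
  Dry to 4700 m: -9.8 × 3.9 km = -38.22°C, so T = -13.02°C.
Environment:
  Environment, lower layer to 4200 m: -8.8 × 3.4 km = -29.92°C, so T = -4.72°C.
  Environment, upper layer to 4700 m: -10.2 × 0.5 km = -5.1°C, so T = -9.82°C.
T_parcel − T_env = -13.02 − (-9.82) = -3.2°C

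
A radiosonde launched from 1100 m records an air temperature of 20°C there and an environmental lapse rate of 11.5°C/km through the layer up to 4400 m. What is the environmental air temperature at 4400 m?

-17.95°C

Environmental to 4400 m: -11.5 × 3.3 km = -37.95°C, so T = -17.95°C.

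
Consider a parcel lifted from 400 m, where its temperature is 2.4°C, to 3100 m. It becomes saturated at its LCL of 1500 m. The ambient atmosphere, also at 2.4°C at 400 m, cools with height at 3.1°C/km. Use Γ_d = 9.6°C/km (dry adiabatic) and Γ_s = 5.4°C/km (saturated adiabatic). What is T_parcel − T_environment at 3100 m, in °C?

-10.83°C (parcel cooler than environment)

Parcel:
  400 → 1500 m (dry, 9.6°C/km): ΔT = -9.6 × 1.1 = -10.56°C → T = -8.16°C
  1500 → 3100 m (saturated, 5.4°C/km): ΔT = -5.4 × 1.6 = -8.64°C → T = -16.8°C
Environment:
  400 → 3100 m (environment, 3.1°C/km): ΔT = -3.1 × 2.7 = -8.37°C → T = -5.97°C
T_parcel − T_env = -16.8 − (-5.97) = -10.83°C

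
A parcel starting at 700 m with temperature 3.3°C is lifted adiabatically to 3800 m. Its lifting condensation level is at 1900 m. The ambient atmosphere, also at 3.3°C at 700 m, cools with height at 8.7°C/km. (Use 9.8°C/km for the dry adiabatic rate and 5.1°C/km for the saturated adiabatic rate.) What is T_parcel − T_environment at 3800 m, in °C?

+5.52°C (parcel warmer than environment)

Parcel:
  700–1900 m, dry: Δz = 1.2 km ⇒ ΔT = -11.76°C; T = -8.46°C
  1900–3800 m, saturated: Δz = 1.9 km ⇒ ΔT = -9.69°C; T = -18.15°C
Environment:
  700–3800 m, environment: Δz = 3.1 km ⇒ ΔT = -26.97°C; T = -23.67°C
T_parcel − T_env = -18.15 − (-23.67) = +5.52°C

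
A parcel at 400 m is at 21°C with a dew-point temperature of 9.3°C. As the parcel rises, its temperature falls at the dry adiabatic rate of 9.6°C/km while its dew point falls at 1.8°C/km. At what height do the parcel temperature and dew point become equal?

1900 m

T and T_d converge at 9.6 − 1.8 = 7.8°C per km
Height above start = (21 − 9.3) / 7.8 = 1.5 km
LCL altitude = 400 m + 1500 m = 1900 m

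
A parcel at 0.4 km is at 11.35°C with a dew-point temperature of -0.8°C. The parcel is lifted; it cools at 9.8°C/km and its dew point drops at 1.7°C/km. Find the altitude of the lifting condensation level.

T and T_d converge at 9.8 − 1.7 = 8.1°C per km
Height above start = (11.35 − (-0.8)) / 8.1 = 1.5 km
LCL altitude = 400 m + 1500 m = 1900 m

1.9 km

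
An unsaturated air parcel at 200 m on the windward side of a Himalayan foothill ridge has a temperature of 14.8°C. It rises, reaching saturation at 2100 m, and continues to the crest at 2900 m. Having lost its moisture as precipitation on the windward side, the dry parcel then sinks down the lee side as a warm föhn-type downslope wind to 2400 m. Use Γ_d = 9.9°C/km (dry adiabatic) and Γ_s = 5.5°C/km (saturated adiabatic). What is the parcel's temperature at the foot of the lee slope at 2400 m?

Dry to 2100 m: -9.9 × 1.9 km = -18.81°C, so T = -4.01°C.
Saturated to 2900 m: -5.5 × 0.8 km = -4.4°C, so T = -8.41°C.
Dry descent to 2400 m: +9.9 × 0.5 km = +4.95°C, so T = -3.46°C.

-3.46°C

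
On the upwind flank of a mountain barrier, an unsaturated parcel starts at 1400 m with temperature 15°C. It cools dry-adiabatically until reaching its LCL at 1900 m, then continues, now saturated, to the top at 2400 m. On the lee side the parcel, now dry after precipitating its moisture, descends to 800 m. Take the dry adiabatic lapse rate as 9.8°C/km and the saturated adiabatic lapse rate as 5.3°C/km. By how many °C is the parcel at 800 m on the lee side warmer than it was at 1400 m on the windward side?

+8.13°C

1400–1900 m, dry: Δz = 0.5 km ⇒ ΔT = -4.9°C; T = 10.1°C
1900–2400 m, saturated: Δz = 0.5 km ⇒ ΔT = -2.65°C; T = 7.45°C
2400–800 m, dry descent: Δz = 1.6 km ⇒ ΔT = +15.68°C; T = 23.13°C
Net change vs windward start: 23.13 − 15 = +8.13°C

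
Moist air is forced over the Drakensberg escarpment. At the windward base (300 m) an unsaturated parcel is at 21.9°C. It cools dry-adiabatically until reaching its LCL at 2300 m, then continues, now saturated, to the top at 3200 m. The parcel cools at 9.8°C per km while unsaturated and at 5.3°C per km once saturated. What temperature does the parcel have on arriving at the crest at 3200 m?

-2.47°C

300–2300 m, dry: Δz = 2 km ⇒ ΔT = -19.6°C; T = 2.3°C
2300–3200 m, saturated: Δz = 0.9 km ⇒ ΔT = -4.77°C; T = -2.47°C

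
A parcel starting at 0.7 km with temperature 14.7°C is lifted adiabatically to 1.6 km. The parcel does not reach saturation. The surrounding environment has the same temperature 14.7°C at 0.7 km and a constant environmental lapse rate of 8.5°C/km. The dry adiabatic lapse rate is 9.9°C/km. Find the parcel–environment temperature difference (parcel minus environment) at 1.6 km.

Parcel:
  From 700 m to 1600 m (dry): cools by 9.9 × 0.9 = 8.91°C, giving 5.79°C.
Environment:
  From 700 m to 1600 m (environment): cools by 8.5 × 0.9 = 7.65°C, giving 7.05°C.
T_parcel − T_env = 5.79 − 7.05 = -1.26°C

-1.26°C (parcel cooler than environment)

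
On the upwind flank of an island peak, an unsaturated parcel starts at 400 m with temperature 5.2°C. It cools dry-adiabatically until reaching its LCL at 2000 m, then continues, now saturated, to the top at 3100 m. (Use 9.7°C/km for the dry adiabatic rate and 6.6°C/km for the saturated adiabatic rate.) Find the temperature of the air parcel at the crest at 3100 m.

Dry to 2000 m: -9.7 × 1.6 km = -15.52°C, so T = -10.32°C.
Saturated to 3100 m: -6.6 × 1.1 km = -7.26°C, so T = -17.58°C.

-17.58°C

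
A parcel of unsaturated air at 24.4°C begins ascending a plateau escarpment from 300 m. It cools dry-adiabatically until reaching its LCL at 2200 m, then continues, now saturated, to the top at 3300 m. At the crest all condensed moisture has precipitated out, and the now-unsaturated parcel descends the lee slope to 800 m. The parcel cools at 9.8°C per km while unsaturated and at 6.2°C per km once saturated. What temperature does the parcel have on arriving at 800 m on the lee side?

23.46°C

300 → 2200 m (dry, 9.8°C/km): ΔT = -9.8 × 1.9 = -18.62°C → T = 5.78°C
2200 → 3300 m (saturated, 6.2°C/km): ΔT = -6.2 × 1.1 = -6.82°C → T = -1.04°C
3300 → 800 m (dry descent, 9.8°C/km): ΔT = +9.8 × 2.5 = +24.5°C → T = 23.46°C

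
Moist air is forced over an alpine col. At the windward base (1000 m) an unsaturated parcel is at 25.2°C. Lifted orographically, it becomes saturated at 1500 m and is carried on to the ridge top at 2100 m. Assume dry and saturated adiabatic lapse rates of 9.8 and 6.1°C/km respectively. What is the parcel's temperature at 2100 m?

16.64°C

From 1000 m to 1500 m (dry): cools by 9.8 × 0.5 = 4.9°C, giving 20.3°C.
From 1500 m to 2100 m (saturated): cools by 6.1 × 0.6 = 3.66°C, giving 16.64°C.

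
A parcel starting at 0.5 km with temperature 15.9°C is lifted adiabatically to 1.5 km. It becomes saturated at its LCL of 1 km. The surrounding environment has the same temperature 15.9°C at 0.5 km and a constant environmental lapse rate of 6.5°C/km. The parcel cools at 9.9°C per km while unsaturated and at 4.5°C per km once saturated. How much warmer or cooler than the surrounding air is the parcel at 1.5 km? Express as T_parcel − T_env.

-0.7°C (parcel cooler than environment)

Parcel:
  500–1000 m, dry: Δz = 0.5 km ⇒ ΔT = -4.95°C; T = 10.95°C
  1000–1500 m, saturated: Δz = 0.5 km ⇒ ΔT = -2.25°C; T = 8.7°C
Environment:
  500–1500 m, environment: Δz = 1 km ⇒ ΔT = -6.5°C; T = 9.4°C
T_parcel − T_env = 8.7 − 9.4 = -0.7°C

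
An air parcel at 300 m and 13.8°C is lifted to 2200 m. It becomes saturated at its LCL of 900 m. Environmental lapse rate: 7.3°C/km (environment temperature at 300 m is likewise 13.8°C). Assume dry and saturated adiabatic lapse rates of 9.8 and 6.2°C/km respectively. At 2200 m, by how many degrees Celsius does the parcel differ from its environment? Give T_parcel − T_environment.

Parcel:
  300–900 m, dry: Δz = 0.6 km ⇒ ΔT = -5.88°C; T = 7.92°C
  900–2200 m, saturated: Δz = 1.3 km ⇒ ΔT = -8.06°C; T = -0.14°C
Environment:
  300–2200 m, environment: Δz = 1.9 km ⇒ ΔT = -13.87°C; T = -0.07°C
T_parcel − T_env = -0.14 − (-0.07) = -0.07°C

-0.07°C (parcel cooler than environment)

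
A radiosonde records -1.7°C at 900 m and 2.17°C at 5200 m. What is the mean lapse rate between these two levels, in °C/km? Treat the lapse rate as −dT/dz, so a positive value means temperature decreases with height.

-0.9°C/km

Γ = −ΔT/Δz = (-1.7 − 2.17) / (5200 − 900) m
  = -3.87°C / 4.3 km = -0.9°C/km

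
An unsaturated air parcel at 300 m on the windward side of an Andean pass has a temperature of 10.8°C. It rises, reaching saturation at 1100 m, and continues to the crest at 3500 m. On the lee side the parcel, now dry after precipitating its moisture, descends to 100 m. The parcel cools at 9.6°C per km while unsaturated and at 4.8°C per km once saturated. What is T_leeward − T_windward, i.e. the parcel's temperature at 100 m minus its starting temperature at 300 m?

From 300 m to 1100 m (dry): cools by 9.6 × 0.8 = 7.68°C, giving 3.12°C.
From 1100 m to 3500 m (saturated): cools by 4.8 × 2.4 = 11.52°C, giving -8.4°C.
From 3500 m to 100 m (dry descent): warms by 9.6 × 3.4 = 32.64°C, giving 24.24°C.
Net change vs windward start: 24.24 − 10.8 = +13.44°C

+13.44°C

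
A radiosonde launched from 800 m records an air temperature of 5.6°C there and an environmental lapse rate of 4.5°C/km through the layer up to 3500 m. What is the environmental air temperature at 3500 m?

From 800 m to 3500 m (environmental): cools by 4.5 × 2.7 = 12.15°C, giving -6.55°C.

-6.55°C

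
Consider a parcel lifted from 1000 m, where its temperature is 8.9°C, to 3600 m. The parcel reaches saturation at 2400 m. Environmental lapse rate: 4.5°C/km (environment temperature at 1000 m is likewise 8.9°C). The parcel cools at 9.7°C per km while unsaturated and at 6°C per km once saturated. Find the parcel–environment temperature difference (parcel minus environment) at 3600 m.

-9.08°C (parcel cooler than environment)

Parcel:
  Dry to 2400 m: -9.7 × 1.4 km = -13.58°C, so T = -4.68°C.
  Saturated to 3600 m: -6 × 1.2 km = -7.2°C, so T = -11.88°C.
Environment:
  Environment to 3600 m: -4.5 × 2.6 km = -11.7°C, so T = -2.8°C.
T_parcel − T_env = -11.88 − (-2.8) = -9.08°C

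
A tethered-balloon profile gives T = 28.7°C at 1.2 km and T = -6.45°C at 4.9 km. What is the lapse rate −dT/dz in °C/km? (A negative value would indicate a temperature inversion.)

Γ = −ΔT/Δz = (28.7 − (-6.45)) / (4900 − 1200) m
  = 35.15°C / 3.7 km = 9.5°C/km

9.5°C/km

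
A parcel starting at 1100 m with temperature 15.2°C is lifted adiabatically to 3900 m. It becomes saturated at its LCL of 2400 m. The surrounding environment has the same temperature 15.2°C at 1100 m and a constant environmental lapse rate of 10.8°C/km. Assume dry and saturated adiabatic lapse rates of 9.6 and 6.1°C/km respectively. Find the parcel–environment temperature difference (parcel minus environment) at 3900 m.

+8.61°C (parcel warmer than environment)

Parcel:
  Dry to 2400 m: -9.6 × 1.3 km = -12.48°C, so T = 2.72°C.
  Saturated to 3900 m: -6.1 × 1.5 km = -9.15°C, so T = -6.43°C.
Environment:
  Environment to 3900 m: -10.8 × 2.8 km = -30.24°C, so T = -15.04°C.
T_parcel − T_env = -6.43 − (-15.04) = +8.61°C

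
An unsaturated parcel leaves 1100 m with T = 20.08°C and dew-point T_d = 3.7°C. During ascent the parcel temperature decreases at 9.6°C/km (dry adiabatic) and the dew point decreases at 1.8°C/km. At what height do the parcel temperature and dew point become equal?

3200 m

T and T_d converge at 9.6 − 1.8 = 7.8°C per km
Height above start = (20.08 − 3.7) / 7.8 = 2.1 km
LCL altitude = 1100 m + 2100 m = 3200 m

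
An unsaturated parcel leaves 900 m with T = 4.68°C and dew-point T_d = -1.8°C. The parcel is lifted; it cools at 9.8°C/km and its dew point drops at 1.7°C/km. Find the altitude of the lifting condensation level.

1700 m

T and T_d converge at 9.8 − 1.7 = 8.1°C per km
Height above start = (4.68 − (-1.8)) / 8.1 = 0.8 km
LCL altitude = 900 m + 800 m = 1700 m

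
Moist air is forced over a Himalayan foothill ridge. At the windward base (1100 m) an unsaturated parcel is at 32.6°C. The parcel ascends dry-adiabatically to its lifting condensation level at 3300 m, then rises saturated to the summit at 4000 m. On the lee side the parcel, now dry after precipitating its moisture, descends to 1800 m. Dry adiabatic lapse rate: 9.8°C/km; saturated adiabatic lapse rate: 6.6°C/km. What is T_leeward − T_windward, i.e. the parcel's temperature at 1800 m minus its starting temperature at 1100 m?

1100 → 3300 m (dry, 9.8°C/km): ΔT = -9.8 × 2.2 = -21.56°C → T = 11.04°C
3300 → 4000 m (saturated, 6.6°C/km): ΔT = -6.6 × 0.7 = -4.62°C → T = 6.42°C
4000 → 1800 m (dry descent, 9.8°C/km): ΔT = +9.8 × 2.2 = +21.56°C → T = 27.98°C
Net change vs windward start: 27.98 − 32.6 = -4.62°C

-4.62°C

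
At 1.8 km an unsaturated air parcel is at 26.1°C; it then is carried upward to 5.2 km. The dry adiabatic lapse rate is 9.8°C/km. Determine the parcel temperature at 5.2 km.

1800 → 5200 m (dry adiabatic, 9.8°C/km): ΔT = -9.8 × 3.4 = -33.32°C → T = -7.22°C

-7.22°C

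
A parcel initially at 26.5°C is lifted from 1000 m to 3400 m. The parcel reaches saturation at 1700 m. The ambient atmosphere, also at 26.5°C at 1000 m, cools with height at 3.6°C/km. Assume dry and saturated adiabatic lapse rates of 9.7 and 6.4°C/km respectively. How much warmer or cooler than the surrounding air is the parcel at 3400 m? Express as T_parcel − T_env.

-9.03°C (parcel cooler than environment)

Parcel:
  From 1000 m to 1700 m (dry): cools by 9.7 × 0.7 = 6.79°C, giving 19.71°C.
  From 1700 m to 3400 m (saturated): cools by 6.4 × 1.7 = 10.88°C, giving 8.83°C.
Environment:
  From 1000 m to 3400 m (environment): cools by 3.6 × 2.4 = 8.64°C, giving 17.86°C.
T_parcel − T_env = 8.83 − 17.86 = -9.03°C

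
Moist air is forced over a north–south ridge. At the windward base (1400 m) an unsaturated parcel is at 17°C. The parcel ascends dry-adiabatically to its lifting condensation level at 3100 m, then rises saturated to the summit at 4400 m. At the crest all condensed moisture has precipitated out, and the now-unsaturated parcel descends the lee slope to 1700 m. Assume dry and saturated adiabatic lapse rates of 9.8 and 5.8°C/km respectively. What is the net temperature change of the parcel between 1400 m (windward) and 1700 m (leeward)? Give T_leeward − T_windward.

+2.26°C

From 1400 m to 3100 m (dry): cools by 9.8 × 1.7 = 16.66°C, giving 0.34°C.
From 3100 m to 4400 m (saturated): cools by 5.8 × 1.3 = 7.54°C, giving -7.2°C.
From 4400 m to 1700 m (dry descent): warms by 9.8 × 2.7 = 26.46°C, giving 19.26°C.
Net change vs windward start: 19.26 − 17 = +2.26°C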